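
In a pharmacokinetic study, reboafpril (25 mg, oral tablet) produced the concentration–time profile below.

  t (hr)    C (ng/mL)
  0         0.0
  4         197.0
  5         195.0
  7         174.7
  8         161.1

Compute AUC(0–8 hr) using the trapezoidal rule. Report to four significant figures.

AUC = 1128 ng/mL·hr

Trapezoidal AUC_0→8:
  [0→4]: (0.0+197.0)/2 × 4 = 394.0
  [4→5]: (197.0+195.0)/2 × 1 = 196.0
  [5→7]: (195.0+174.7)/2 × 2 = 369.7
  [7→8]: (174.7+161.1)/2 × 1 = 167.9
  Sum = 1127.6 ng/mL·hr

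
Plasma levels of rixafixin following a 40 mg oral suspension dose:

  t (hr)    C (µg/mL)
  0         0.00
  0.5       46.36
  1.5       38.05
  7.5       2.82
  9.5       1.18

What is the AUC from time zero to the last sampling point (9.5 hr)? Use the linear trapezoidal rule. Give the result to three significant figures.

Trapezoidal AUC_0→9.5:
  [0→0.5]: (0.00+46.36)/2 × 0.5 = 11.59
  [0.5→1.5]: (46.36+38.05)/2 × 1 = 42.205
  [1.5→7.5]: (38.05+2.82)/2 × 6 = 122.61
  [7.5→9.5]: (2.82+1.18)/2 × 2 = 4.0
  Sum = 180.405 µg/mL·hr

AUC = 180 µg/mL·hr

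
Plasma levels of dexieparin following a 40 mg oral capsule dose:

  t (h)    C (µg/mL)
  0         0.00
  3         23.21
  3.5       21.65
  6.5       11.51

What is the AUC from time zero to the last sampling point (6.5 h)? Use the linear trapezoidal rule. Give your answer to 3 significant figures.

AUC = 95.8 µg/mL·h

Trapezoidal AUC_0→6.5:
  [0→3]: (0.00+23.21)/2 × 3 = 34.815
  [3→3.5]: (23.21+21.65)/2 × 0.5 = 11.215
  [3.5→6.5]: (21.65+11.51)/2 × 3 = 49.74
  Sum = 95.77 µg/mL·h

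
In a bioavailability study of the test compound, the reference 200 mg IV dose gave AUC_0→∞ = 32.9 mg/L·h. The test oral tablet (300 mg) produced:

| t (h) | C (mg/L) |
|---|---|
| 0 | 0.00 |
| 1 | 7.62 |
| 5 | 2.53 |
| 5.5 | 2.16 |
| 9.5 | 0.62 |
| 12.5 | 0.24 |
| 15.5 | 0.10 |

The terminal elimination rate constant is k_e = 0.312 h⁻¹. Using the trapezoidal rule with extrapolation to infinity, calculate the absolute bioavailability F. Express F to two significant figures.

Trapezoidal AUC_0→15.5 (oral tablet):
  [0→1]: (0.00+7.62)/2 × 1 = 3.81
  [1→5]: (7.62+2.53)/2 × 4 = 20.3
  [5→5.5]: (2.53+2.16)/2 × 0.5 = 1.1725
  [5.5→9.5]: (2.16+0.62)/2 × 4 = 5.56
  [9.5→12.5]: (0.62+0.24)/2 × 3 = 1.29
  [12.5→15.5]: (0.24+0.10)/2 × 3 = 0.51
  Sum = 32.6425 mg/L·h
Tail: C_last/k_e = 0.10/0.312 = 0.321
AUC_0→∞ (oral tablet) = 32.6425 + 0.321 = 32.9635 mg/L·h
F = (AUC_ev/D_ev)/(AUC_iv/D_iv) = (32.9635/300)/(32.9/200) = 0.109878/0.1645 = 0.6680

F = 0.67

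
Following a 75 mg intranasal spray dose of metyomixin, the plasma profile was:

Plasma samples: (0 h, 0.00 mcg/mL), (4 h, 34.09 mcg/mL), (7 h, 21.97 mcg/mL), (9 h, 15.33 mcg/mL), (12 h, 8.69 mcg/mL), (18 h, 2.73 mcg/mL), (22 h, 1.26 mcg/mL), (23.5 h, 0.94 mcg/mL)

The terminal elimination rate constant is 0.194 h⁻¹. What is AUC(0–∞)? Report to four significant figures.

Trapezoidal AUC_0→23.5:
  [0→4]: (0.00+34.09)/2 × 4 = 68.18
  [4→7]: (34.09+21.97)/2 × 3 = 84.09
  [7→9]: (21.97+15.33)/2 × 2 = 37.3
  [9→12]: (15.33+8.69)/2 × 3 = 36.03
  [12→18]: (8.69+2.73)/2 × 6 = 34.26
  [18→22]: (2.73+1.26)/2 × 4 = 7.98
  [22→23.5]: (1.26+0.94)/2 × 1.5 = 1.65
  Sum = 269.49 mcg/mL·h
Extrapolated tail: C_last / k_e = 0.94 / 0.194 = 4.845
AUC_0→∞ = 269.49 + 4.845 = 274.335 mcg/mL·h

AUC = 274.3 mcg/mL·h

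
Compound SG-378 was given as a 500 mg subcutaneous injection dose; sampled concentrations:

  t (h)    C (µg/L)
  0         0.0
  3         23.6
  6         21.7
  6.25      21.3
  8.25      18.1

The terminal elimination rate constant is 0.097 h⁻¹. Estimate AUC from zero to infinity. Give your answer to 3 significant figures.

Trapezoidal AUC_0→8.25:
  [0→3]: (0.0+23.6)/2 × 3 = 35.4
  [3→6]: (23.6+21.7)/2 × 3 = 67.95
  [6→6.25]: (21.7+21.3)/2 × 0.25 = 5.375
  [6.25→8.25]: (21.3+18.1)/2 × 2 = 39.4
  Sum = 148.125 µg/L·h
Extrapolated tail: C_last / k_e = 18.1 / 0.097 = 186.598
AUC_0→∞ = 148.125 + 186.598 = 334.723 µg/L·h

AUC = 335 µg/L·h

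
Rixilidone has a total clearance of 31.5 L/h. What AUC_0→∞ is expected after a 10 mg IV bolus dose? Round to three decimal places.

AUC_0→∞ = Dose_iv / CL
        = 10 / 31.5 = 0.31746 mg/L·h

AUC = 0.317 mg/L·h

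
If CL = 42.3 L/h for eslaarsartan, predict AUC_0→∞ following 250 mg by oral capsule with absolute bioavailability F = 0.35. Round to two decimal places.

AUC_0→∞ = F × Dose / CL
        = 0.35 × 250 / 42.3 = 2.06856 mg/L·h

AUC = 2.07 mg/L·h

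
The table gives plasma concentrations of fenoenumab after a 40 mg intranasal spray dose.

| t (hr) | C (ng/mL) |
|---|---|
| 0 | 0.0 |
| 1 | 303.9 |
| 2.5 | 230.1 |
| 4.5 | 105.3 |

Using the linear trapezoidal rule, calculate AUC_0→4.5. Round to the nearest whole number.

AUC = 888 ng/mL·hr

Trapezoidal AUC_0→4.5:
  [0→1]: (0.0+303.9)/2 × 1 = 151.95
  [1→2.5]: (303.9+230.1)/2 × 1.5 = 400.5
  [2.5→4.5]: (230.1+105.3)/2 × 2 = 335.4
  Sum = 887.85 ng/mL·hr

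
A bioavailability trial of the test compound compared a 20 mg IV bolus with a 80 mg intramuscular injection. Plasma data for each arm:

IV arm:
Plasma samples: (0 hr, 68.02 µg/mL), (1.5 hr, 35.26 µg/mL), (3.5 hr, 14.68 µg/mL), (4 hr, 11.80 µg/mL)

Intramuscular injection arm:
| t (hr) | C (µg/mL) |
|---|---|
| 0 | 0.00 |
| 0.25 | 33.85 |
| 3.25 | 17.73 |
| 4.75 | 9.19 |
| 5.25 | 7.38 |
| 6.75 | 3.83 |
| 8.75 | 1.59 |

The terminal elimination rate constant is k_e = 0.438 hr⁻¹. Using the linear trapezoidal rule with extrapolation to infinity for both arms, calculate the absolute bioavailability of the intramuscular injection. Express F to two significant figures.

F = 0.19

Trapezoidal AUC_0→4 (IV):
  [0→1.5]: (68.02+35.26)/2 × 1.5 = 77.46
  [1.5→3.5]: (35.26+14.68)/2 × 2 = 49.94
  [3.5→4]: (14.68+11.80)/2 × 0.5 = 6.62
  Sum = 134.02 µg/mL·hr
IV tail: 11.80/0.438 = 26.941; AUC_iv,0→∞ = 134.02 + 26.941 = 160.961 µg/mL·hr
Trapezoidal AUC_0→8.75 (intramuscular injection):
  [0→0.25]: (0.00+33.85)/2 × 0.25 = 4.23125
  [0.25→3.25]: (33.85+17.73)/2 × 3 = 77.37
  [3.25→4.75]: (17.73+9.19)/2 × 1.5 = 20.19
  [4.75→5.25]: (9.19+7.38)/2 × 0.5 = 4.1425
  [5.25→6.75]: (7.38+3.83)/2 × 1.5 = 8.4075
  [6.75→8.75]: (3.83+1.59)/2 × 2 = 5.42
  Sum = 119.76125 µg/mL·hr
intramuscular injection tail: 1.59/0.438 = 3.630; AUC_ev,0→∞ = 119.76125 + 3.630 = 123.39125 µg/mL·hr
F = (AUC_ev/D_ev)/(AUC_iv/D_iv) = (123.39125/80)/(160.961/20) = 1.54239/8.04805 = 0.1916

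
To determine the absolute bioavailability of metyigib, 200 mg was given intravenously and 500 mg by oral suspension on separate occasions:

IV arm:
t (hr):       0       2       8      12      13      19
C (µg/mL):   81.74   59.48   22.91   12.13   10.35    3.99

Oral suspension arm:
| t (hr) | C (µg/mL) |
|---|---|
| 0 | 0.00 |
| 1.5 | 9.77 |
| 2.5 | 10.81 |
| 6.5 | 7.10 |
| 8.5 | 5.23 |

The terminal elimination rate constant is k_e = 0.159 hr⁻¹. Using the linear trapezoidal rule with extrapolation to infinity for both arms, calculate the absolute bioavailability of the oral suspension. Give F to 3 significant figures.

Trapezoidal AUC_0→19 (IV):
  [0→2]: (81.74+59.48)/2 × 2 = 141.22
  [2→8]: (59.48+22.91)/2 × 6 = 247.17
  [8→12]: (22.91+12.13)/2 × 4 = 70.08
  [12→13]: (12.13+10.35)/2 × 1 = 11.24
  [13→19]: (10.35+3.99)/2 × 6 = 43.02
  Sum = 512.73 µg/mL·hr
IV tail: 3.99/0.159 = 25.094; AUC_iv,0→∞ = 512.73 + 25.094 = 537.824 µg/mL·hr
Trapezoidal AUC_0→8.5 (oral suspension):
  [0→1.5]: (0.00+9.77)/2 × 1.5 = 7.3275
  [1.5→2.5]: (9.77+10.81)/2 × 1 = 10.29
  [2.5→6.5]: (10.81+7.10)/2 × 4 = 35.82
  [6.5→8.5]: (7.10+5.23)/2 × 2 = 12.33
  Sum = 65.7675 µg/mL·hr
oral suspension tail: 5.23/0.159 = 32.893; AUC_ev,0→∞ = 65.7675 + 32.893 = 98.6605 µg/mL·hr
F = (AUC_ev/D_ev)/(AUC_iv/D_iv) = (98.6605/500)/(537.824/200) = 0.197321/2.68912 = 0.0734

F = 0.0734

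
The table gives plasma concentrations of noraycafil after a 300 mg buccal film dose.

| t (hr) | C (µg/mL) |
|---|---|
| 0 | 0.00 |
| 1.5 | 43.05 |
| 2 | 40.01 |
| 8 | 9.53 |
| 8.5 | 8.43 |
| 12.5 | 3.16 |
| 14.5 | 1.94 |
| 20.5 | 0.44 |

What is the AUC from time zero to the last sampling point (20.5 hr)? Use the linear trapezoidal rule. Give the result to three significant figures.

Trapezoidal AUC_0→20.5:
  [0→1.5]: (0.00+43.05)/2 × 1.5 = 32.2875
  [1.5→2]: (43.05+40.01)/2 × 0.5 = 20.765
  [2→8]: (40.01+9.53)/2 × 6 = 148.62
  [8→8.5]: (9.53+8.43)/2 × 0.5 = 4.49
  [8.5→12.5]: (8.43+3.16)/2 × 4 = 23.18
  [12.5→14.5]: (3.16+1.94)/2 × 2 = 5.1
  [14.5→20.5]: (1.94+0.44)/2 × 6 = 7.14
  Sum = 241.5825 µg/mL·hr

AUC = 242 µg/mL·hr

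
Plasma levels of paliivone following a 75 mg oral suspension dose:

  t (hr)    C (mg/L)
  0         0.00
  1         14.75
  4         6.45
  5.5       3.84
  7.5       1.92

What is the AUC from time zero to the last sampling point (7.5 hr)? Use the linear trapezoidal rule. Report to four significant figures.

AUC = 52.65 mg/L·hr

Trapezoidal AUC_0→7.5:
  [0→1]: (0.00+14.75)/2 × 1 = 7.375
  [1→4]: (14.75+6.45)/2 × 3 = 31.8
  [4→5.5]: (6.45+3.84)/2 × 1.5 = 7.7175
  [5.5→7.5]: (3.84+1.92)/2 × 2 = 5.76
  Sum = 52.6525 mg/L·hr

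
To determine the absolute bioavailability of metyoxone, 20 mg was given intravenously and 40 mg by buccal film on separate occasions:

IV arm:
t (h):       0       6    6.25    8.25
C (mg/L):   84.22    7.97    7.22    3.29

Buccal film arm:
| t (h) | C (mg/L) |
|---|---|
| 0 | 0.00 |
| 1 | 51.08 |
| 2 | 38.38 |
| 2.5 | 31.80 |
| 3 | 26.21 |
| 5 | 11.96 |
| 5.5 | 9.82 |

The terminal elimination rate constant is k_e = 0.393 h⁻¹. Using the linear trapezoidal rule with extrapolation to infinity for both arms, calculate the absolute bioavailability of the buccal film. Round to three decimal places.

F = 0.287

Trapezoidal AUC_0→8.25 (IV):
  [0→6]: (84.22+7.97)/2 × 6 = 276.57
  [6→6.25]: (7.97+7.22)/2 × 0.25 = 1.89875
  [6.25→8.25]: (7.22+3.29)/2 × 2 = 10.51
  Sum = 288.97875 mg/L·h
IV tail: 3.29/0.393 = 8.372; AUC_iv,0→∞ = 288.97875 + 8.372 = 297.35075 mg/L·h
Trapezoidal AUC_0→5.5 (buccal film):
  [0→1]: (0.00+51.08)/2 × 1 = 25.54
  [1→2]: (51.08+38.38)/2 × 1 = 44.73
  [2→2.5]: (38.38+31.80)/2 × 0.5 = 17.545
  [2.5→3]: (31.80+26.21)/2 × 0.5 = 14.5025
  [3→5]: (26.21+11.96)/2 × 2 = 38.17
  [5→5.5]: (11.96+9.82)/2 × 0.5 = 5.445
  Sum = 145.9325 mg/L·h
buccal film tail: 9.82/0.393 = 24.987; AUC_ev,0→∞ = 145.9325 + 24.987 = 170.9195 mg/L·h
F = (AUC_ev/D_ev)/(AUC_iv/D_iv) = (170.9195/40)/(297.35075/20) = 4.2729875/14.8675 = 0.2874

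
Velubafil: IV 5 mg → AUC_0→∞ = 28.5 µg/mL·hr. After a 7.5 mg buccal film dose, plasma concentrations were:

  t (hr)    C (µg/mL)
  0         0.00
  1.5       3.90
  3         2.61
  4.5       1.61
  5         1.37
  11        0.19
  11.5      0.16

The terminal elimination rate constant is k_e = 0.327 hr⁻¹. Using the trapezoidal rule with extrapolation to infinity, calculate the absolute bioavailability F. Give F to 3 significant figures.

F = 0.397

Trapezoidal AUC_0→11.5 (buccal film):
  [0→1.5]: (0.00+3.90)/2 × 1.5 = 2.925
  [1.5→3]: (3.90+2.61)/2 × 1.5 = 4.8825
  [3→4.5]: (2.61+1.61)/2 × 1.5 = 3.165
  [4.5→5]: (1.61+1.37)/2 × 0.5 = 0.745
  [5→11]: (1.37+0.19)/2 × 6 = 4.68
  [11→11.5]: (0.19+0.16)/2 × 0.5 = 0.0875
  Sum = 16.485 µg/mL·hr
Tail: C_last/k_e = 0.16/0.327 = 0.489
AUC_0→∞ (buccal film) = 16.485 + 0.489 = 16.974 µg/mL·hr
F = (AUC_ev/D_ev)/(AUC_iv/D_iv) = (16.974/7.5)/(28.5/5) = 2.2632/5.7 = 0.3971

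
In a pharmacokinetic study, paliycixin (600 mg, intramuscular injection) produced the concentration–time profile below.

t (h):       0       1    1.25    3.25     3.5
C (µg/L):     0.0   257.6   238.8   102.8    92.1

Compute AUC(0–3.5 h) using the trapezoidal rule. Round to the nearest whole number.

AUC = 557 µg/L·h

Trapezoidal AUC_0→3.5:
  [0→1]: (0.0+257.6)/2 × 1 = 128.8
  [1→1.25]: (257.6+238.8)/2 × 0.25 = 62.05
  [1.25→3.25]: (238.8+102.8)/2 × 2 = 341.6
  [3.25→3.5]: (102.8+92.1)/2 × 0.25 = 24.3625
  Sum = 556.8125 µg/L·h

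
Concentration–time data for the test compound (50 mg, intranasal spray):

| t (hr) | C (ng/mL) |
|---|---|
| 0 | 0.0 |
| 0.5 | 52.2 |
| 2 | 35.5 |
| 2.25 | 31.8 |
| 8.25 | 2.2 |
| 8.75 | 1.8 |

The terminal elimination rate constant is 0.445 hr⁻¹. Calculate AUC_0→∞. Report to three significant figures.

Trapezoidal AUC_0→8.75:
  [0→0.5]: (0.0+52.2)/2 × 0.5 = 13.05
  [0.5→2]: (52.2+35.5)/2 × 1.5 = 65.775
  [2→2.25]: (35.5+31.8)/2 × 0.25 = 8.4125
  [2.25→8.25]: (31.8+2.2)/2 × 6 = 102.0
  [8.25→8.75]: (2.2+1.8)/2 × 0.5 = 1.0
  Sum = 190.2375 ng/mL·hr
Extrapolated tail: C_last / k_e = 1.8 / 0.445 = 4.045
AUC_0→∞ = 190.2375 + 4.045 = 194.2825 ng/mL·hr

AUC = 194 ng/mL·hr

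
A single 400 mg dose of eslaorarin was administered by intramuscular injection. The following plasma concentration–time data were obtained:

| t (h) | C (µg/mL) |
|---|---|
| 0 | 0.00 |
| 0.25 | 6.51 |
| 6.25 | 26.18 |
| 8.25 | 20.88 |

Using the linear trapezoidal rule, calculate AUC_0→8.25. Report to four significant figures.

Trapezoidal AUC_0→8.25:
  [0→0.25]: (0.00+6.51)/2 × 0.25 = 0.81375
  [0.25→6.25]: (6.51+26.18)/2 × 6 = 98.07
  [6.25→8.25]: (26.18+20.88)/2 × 2 = 47.06
  Sum = 145.94375 µg/mL·h

AUC = 145.9 µg/mL·h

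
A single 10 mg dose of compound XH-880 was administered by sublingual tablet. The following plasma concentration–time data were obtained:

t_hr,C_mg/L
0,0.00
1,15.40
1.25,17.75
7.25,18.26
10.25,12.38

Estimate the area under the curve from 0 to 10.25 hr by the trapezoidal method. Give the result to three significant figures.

AUC = 166 mg/L·hr

Trapezoidal AUC_0→10.25:
  [0→1]: (0.00+15.40)/2 × 1 = 7.7
  [1→1.25]: (15.40+17.75)/2 × 0.25 = 4.14375
  [1.25→7.25]: (17.75+18.26)/2 × 6 = 108.03
  [7.25→10.25]: (18.26+12.38)/2 × 3 = 45.96
  Sum = 165.83375 mg/L·hr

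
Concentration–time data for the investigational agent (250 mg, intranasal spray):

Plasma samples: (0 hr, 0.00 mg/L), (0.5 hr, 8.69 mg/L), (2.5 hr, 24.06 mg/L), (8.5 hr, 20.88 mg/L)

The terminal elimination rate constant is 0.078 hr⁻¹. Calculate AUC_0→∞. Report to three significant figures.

Trapezoidal AUC_0→8.5:
  [0→0.5]: (0.00+8.69)/2 × 0.5 = 2.1725
  [0.5→2.5]: (8.69+24.06)/2 × 2 = 32.75
  [2.5→8.5]: (24.06+20.88)/2 × 6 = 134.82
  Sum = 169.7425 mg/L·hr
Extrapolated tail: C_last / k_e = 20.88 / 0.078 = 267.692
AUC_0→∞ = 169.7425 + 267.692 = 437.4345 mg/L·hr

AUC = 437 mg/L·hr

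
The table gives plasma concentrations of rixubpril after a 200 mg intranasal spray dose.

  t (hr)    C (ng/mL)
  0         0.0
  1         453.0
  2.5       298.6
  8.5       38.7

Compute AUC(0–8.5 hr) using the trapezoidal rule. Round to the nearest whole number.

AUC = 1802 ng/mL·hr

Trapezoidal AUC_0→8.5:
  [0→1]: (0.0+453.0)/2 × 1 = 226.5
  [1→2.5]: (453.0+298.6)/2 × 1.5 = 563.7
  [2.5→8.5]: (298.6+38.7)/2 × 6 = 1011.9
  Sum = 1802.1 ng/mL·hr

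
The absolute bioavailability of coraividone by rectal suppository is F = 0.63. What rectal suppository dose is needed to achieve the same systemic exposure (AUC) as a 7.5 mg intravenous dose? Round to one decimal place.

For equal systemic exposure: F × D_ev = D_iv
D_ev = D_iv / F = 7.5 / 0.63 = 11.9048 mg

D_rectal = 11.9 mg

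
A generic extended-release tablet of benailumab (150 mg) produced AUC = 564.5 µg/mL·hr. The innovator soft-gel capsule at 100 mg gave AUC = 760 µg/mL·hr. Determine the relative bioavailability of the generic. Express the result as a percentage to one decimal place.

F_rel = 49.5%

F_rel = (AUC_test/D_test) / (AUC_ref/D_ref)
      = (564.5/150) / (760/100)
      = 3.76333 / 7.6 = 0.4952 = 49.52%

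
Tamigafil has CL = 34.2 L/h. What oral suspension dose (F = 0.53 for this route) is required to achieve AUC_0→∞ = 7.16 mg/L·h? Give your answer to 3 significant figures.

Dose = 462 mg

Dose = CL × AUC_0→∞ / F
     = 34.2 × 7.16 / 0.53 = 462.023 mg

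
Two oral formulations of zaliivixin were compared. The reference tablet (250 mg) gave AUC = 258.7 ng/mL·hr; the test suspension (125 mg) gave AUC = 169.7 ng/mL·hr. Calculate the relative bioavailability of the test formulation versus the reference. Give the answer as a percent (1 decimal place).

F_rel = 131.2%

F_rel = (AUC_test/D_test) / (AUC_ref/D_ref)
      = (169.7/125) / (258.7/250)
      = 1.3576 / 1.0348 = 1.3119 = 131.19%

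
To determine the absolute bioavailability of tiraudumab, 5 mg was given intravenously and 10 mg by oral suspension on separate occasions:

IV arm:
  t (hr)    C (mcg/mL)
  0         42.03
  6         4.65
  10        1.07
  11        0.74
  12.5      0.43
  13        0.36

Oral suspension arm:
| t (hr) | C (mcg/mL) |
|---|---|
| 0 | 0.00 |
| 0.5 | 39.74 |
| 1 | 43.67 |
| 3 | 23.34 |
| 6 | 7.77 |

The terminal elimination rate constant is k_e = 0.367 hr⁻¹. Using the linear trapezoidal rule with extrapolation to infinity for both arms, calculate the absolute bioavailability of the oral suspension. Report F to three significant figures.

Trapezoidal AUC_0→13 (IV):
  [0→6]: (42.03+4.65)/2 × 6 = 140.04
  [6→10]: (4.65+1.07)/2 × 4 = 11.44
  [10→11]: (1.07+0.74)/2 × 1 = 0.905
  [11→12.5]: (0.74+0.43)/2 × 1.5 = 0.8775
  [12.5→13]: (0.43+0.36)/2 × 0.5 = 0.1975
  Sum = 153.46 mcg/mL·hr
IV tail: 0.36/0.367 = 0.981; AUC_iv,0→∞ = 153.46 + 0.981 = 154.441 mcg/mL·hr
Trapezoidal AUC_0→6 (oral suspension):
  [0→0.5]: (0.00+39.74)/2 × 0.5 = 9.935
  [0.5→1]: (39.74+43.67)/2 × 0.5 = 20.8525
  [1→3]: (43.67+23.34)/2 × 2 = 67.01
  [3→6]: (23.34+7.77)/2 × 3 = 46.665
  Sum = 144.4625 mcg/mL·hr
oral suspension tail: 7.77/0.367 = 21.172; AUC_ev,0→∞ = 144.4625 + 21.172 = 165.6345 mcg/mL·hr
F = (AUC_ev/D_ev)/(AUC_iv/D_iv) = (165.6345/10)/(154.441/5) = 16.56345/30.8882 = 0.5362

F = 0.536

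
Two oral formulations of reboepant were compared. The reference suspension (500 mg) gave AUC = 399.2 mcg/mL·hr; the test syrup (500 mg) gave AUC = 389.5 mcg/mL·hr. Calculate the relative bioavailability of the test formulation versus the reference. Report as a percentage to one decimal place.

F_rel = 97.6%

F_rel = (AUC_test/D_test) / (AUC_ref/D_ref)
      = (389.5/500) / (399.2/500)
      = 0.779 / 0.7984 = 0.9757 = 97.57%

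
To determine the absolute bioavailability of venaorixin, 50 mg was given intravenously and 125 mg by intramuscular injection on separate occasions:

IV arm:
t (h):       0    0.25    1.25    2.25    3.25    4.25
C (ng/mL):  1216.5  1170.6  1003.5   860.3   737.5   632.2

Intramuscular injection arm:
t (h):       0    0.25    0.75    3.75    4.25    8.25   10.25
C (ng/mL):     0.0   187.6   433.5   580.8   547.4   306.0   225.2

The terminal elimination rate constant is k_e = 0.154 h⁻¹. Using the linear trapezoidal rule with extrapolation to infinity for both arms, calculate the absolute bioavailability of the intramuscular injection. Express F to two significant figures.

Trapezoidal AUC_0→4.25 (IV):
  [0→0.25]: (1216.5+1170.6)/2 × 0.25 = 298.3875
  [0.25→1.25]: (1170.6+1003.5)/2 × 1 = 1087.05
  [1.25→2.25]: (1003.5+860.3)/2 × 1 = 931.9
  [2.25→3.25]: (860.3+737.5)/2 × 1 = 798.9
  [3.25→4.25]: (737.5+632.2)/2 × 1 = 684.85
  Sum = 3801.0875 ng/mL·h
IV tail: 632.2/0.154 = 4105.195; AUC_iv,0→∞ = 3801.0875 + 4105.195 = 7906.2825 ng/mL·h
Trapezoidal AUC_0→10.25 (intramuscular injection):
  [0→0.25]: (0.0+187.6)/2 × 0.25 = 23.45
  [0.25→0.75]: (187.6+433.5)/2 × 0.5 = 155.275
  [0.75→3.75]: (433.5+580.8)/2 × 3 = 1521.45
  [3.75→4.25]: (580.8+547.4)/2 × 0.5 = 282.05
  [4.25→8.25]: (547.4+306.0)/2 × 4 = 1706.8
  [8.25→10.25]: (306.0+225.2)/2 × 2 = 531.2
  Sum = 4220.225 ng/mL·h
intramuscular injection tail: 225.2/0.154 = 1462.338; AUC_ev,0→∞ = 4220.225 + 1462.338 = 5682.563 ng/mL·h
F = (AUC_ev/D_ev)/(AUC_iv/D_iv) = (5682.563/125)/(7906.2825/50) = 45.460504/158.12565 = 0.2875

F = 0.29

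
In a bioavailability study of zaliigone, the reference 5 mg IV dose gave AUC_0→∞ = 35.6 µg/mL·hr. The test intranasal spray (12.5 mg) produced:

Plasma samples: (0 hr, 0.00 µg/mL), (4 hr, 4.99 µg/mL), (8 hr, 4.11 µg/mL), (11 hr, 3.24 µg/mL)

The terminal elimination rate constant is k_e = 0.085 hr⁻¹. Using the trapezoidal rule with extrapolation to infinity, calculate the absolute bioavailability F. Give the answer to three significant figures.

Trapezoidal AUC_0→11 (intranasal spray):
  [0→4]: (0.00+4.99)/2 × 4 = 9.98
  [4→8]: (4.99+4.11)/2 × 4 = 18.2
  [8→11]: (4.11+3.24)/2 × 3 = 11.025
  Sum = 39.205 µg/mL·hr
Tail: C_last/k_e = 3.24/0.085 = 38.118
AUC_0→∞ (intranasal spray) = 39.205 + 38.118 = 77.323 µg/mL·hr
F = (AUC_ev/D_ev)/(AUC_iv/D_iv) = (77.323/12.5)/(35.6/5) = 6.18584/7.12 = 0.8688

F = 0.869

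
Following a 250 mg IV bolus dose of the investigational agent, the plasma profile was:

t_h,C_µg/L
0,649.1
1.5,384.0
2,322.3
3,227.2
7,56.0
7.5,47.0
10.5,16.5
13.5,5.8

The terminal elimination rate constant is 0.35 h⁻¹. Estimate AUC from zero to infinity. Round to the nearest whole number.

Trapezoidal AUC_0→13.5:
  [0→1.5]: (649.1+384.0)/2 × 1.5 = 774.825
  [1.5→2]: (384.0+322.3)/2 × 0.5 = 176.575
  [2→3]: (322.3+227.2)/2 × 1 = 274.75
  [3→7]: (227.2+56.0)/2 × 4 = 566.4
  [7→7.5]: (56.0+47.0)/2 × 0.5 = 25.75
  [7.5→10.5]: (47.0+16.5)/2 × 3 = 95.25
  [10.5→13.5]: (16.5+5.8)/2 × 3 = 33.45
  Sum = 1947.0 µg/L·h
Extrapolated tail: C_last / k_e = 5.8 / 0.35 = 16.571
AUC_0→∞ = 1947.0 + 16.571 = 1963.571 µg/L·h

AUC = 1964 µg/L·h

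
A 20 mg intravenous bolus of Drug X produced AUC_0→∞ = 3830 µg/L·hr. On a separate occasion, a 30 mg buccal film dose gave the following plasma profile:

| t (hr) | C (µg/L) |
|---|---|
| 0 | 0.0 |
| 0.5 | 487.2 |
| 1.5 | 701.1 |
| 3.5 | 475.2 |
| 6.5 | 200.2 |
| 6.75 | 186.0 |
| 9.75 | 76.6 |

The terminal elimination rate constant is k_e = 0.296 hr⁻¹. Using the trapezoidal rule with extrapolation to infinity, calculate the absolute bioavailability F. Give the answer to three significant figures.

F = 0.628

Trapezoidal AUC_0→9.75 (buccal film):
  [0→0.5]: (0.0+487.2)/2 × 0.5 = 121.8
  [0.5→1.5]: (487.2+701.1)/2 × 1 = 594.15
  [1.5→3.5]: (701.1+475.2)/2 × 2 = 1176.3
  [3.5→6.5]: (475.2+200.2)/2 × 3 = 1013.1
  [6.5→6.75]: (200.2+186.0)/2 × 0.25 = 48.275
  [6.75→9.75]: (186.0+76.6)/2 × 3 = 393.9
  Sum = 3347.525 µg/L·hr
Tail: C_last/k_e = 76.6/0.296 = 258.784
AUC_0→∞ (buccal film) = 3347.525 + 258.784 = 3606.309 µg/L·hr
F = (AUC_ev/D_ev)/(AUC_iv/D_iv) = (3606.309/30)/(3830/20) = 120.2103/191.5 = 0.6277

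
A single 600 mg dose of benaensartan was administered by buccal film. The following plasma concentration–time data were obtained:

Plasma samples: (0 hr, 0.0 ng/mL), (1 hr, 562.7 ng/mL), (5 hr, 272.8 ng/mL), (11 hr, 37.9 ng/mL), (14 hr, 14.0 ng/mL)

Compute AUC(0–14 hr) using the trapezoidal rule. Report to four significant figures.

Trapezoidal AUC_0→14:
  [0→1]: (0.0+562.7)/2 × 1 = 281.35
  [1→5]: (562.7+272.8)/2 × 4 = 1671.0
  [5→11]: (272.8+37.9)/2 × 6 = 932.1
  [11→14]: (37.9+14.0)/2 × 3 = 77.85
  Sum = 2962.3 ng/mL·hr

AUC = 2962 ng/mL·hr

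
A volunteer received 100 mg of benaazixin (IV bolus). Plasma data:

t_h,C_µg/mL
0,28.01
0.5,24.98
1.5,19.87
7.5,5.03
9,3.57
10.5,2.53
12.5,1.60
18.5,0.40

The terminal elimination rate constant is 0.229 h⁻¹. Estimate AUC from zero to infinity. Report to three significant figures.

Trapezoidal AUC_0→18.5:
  [0→0.5]: (28.01+24.98)/2 × 0.5 = 13.2475
  [0.5→1.5]: (24.98+19.87)/2 × 1 = 22.425
  [1.5→7.5]: (19.87+5.03)/2 × 6 = 74.7
  [7.5→9]: (5.03+3.57)/2 × 1.5 = 6.45
  [9→10.5]: (3.57+2.53)/2 × 1.5 = 4.575
  [10.5→12.5]: (2.53+1.60)/2 × 2 = 4.13
  [12.5→18.5]: (1.60+0.40)/2 × 6 = 6.0
  Sum = 131.5275 µg/mL·h
Extrapolated tail: C_last / k_e = 0.40 / 0.229 = 1.747
AUC_0→∞ = 131.5275 + 1.747 = 133.2745 µg/mL·h

AUC = 133 µg/mL·h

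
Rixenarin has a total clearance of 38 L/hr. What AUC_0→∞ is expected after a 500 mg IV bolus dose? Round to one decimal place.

AUC = 13.2 mg/L·hr

AUC_0→∞ = Dose_iv / CL
        = 500 / 38 = 13.1579 mg/L·hr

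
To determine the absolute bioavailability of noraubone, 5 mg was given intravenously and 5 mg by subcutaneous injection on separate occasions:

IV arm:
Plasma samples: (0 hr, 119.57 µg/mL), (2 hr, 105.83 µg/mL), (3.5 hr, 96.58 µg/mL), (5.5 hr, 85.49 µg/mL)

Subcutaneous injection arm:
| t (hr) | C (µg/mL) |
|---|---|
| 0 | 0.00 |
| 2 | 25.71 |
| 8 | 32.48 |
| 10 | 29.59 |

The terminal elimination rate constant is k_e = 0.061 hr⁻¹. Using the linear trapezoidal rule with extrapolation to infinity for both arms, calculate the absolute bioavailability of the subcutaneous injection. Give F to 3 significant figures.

Trapezoidal AUC_0→5.5 (IV):
  [0→2]: (119.57+105.83)/2 × 2 = 225.4
  [2→3.5]: (105.83+96.58)/2 × 1.5 = 151.8075
  [3.5→5.5]: (96.58+85.49)/2 × 2 = 182.07
  Sum = 559.2775 µg/mL·hr
IV tail: 85.49/0.061 = 1401.475; AUC_iv,0→∞ = 559.2775 + 1401.475 = 1960.7525 µg/mL·hr
Trapezoidal AUC_0→10 (subcutaneous injection):
  [0→2]: (0.00+25.71)/2 × 2 = 25.71
  [2→8]: (25.71+32.48)/2 × 6 = 174.57
  [8→10]: (32.48+29.59)/2 × 2 = 62.07
  Sum = 262.35 µg/mL·hr
subcutaneous injection tail: 29.59/0.061 = 485.082; AUC_ev,0→∞ = 262.35 + 485.082 = 747.432 µg/mL·hr
F = (AUC_ev/D_ev)/(AUC_iv/D_iv) = (747.432/5)/(1960.7525/5) = 149.4864/392.1505 = 0.3812

F = 0.381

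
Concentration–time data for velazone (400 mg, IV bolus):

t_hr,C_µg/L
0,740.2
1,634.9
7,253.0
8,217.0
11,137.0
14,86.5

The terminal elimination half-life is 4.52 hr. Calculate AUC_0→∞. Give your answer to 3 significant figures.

Trapezoidal AUC_0→14:
  [0→1]: (740.2+634.9)/2 × 1 = 687.55
  [1→7]: (634.9+253.0)/2 × 6 = 2663.7
  [7→8]: (253.0+217.0)/2 × 1 = 235.0
  [8→11]: (217.0+137.0)/2 × 3 = 531.0
  [11→14]: (137.0+86.5)/2 × 3 = 335.25
  Sum = 4452.5 µg/L·hr
k_e = ln2 / t½ = 0.693147 / 4.52 = 0.1534 hr^-1
Extrapolated tail: C_last / k_e = 86.5 / 0.1534 = 563.885
AUC_0→∞ = 4452.5 + 563.885 = 5016.385 µg/L·hr

AUC = 5020 µg/L·hr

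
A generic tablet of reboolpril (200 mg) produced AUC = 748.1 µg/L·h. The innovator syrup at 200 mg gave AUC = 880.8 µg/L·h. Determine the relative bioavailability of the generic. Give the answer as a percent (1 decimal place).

F_rel = 84.9%

F_rel = (AUC_test/D_test) / (AUC_ref/D_ref)
      = (748.1/200) / (880.8/200)
      = 3.7405 / 4.404 = 0.8493 = 84.93%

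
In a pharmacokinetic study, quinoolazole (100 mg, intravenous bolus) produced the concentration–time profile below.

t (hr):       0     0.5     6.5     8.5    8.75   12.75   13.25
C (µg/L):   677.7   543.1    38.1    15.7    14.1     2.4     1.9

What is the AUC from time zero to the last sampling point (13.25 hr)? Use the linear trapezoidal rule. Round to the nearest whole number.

Trapezoidal AUC_0→13.25:
  [0→0.5]: (677.7+543.1)/2 × 0.5 = 305.2
  [0.5→6.5]: (543.1+38.1)/2 × 6 = 1743.6
  [6.5→8.5]: (38.1+15.7)/2 × 2 = 53.8
  [8.5→8.75]: (15.7+14.1)/2 × 0.25 = 3.725
  [8.75→12.75]: (14.1+2.4)/2 × 4 = 33.0
  [12.75→13.25]: (2.4+1.9)/2 × 0.5 = 1.075
  Sum = 2140.4 µg/L·hr

AUC = 2140 µg/L·hr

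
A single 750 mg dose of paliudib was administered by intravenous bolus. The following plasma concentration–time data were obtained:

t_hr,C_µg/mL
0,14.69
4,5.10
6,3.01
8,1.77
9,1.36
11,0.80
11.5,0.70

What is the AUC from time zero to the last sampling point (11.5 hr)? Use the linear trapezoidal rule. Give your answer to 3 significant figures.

AUC = 56.6 µg/mL·hr

Trapezoidal AUC_0→11.5:
  [0→4]: (14.69+5.10)/2 × 4 = 39.58
  [4→6]: (5.10+3.01)/2 × 2 = 8.11
  [6→8]: (3.01+1.77)/2 × 2 = 4.78
  [8→9]: (1.77+1.36)/2 × 1 = 1.565
  [9→11]: (1.36+0.80)/2 × 2 = 2.16
  [11→11.5]: (0.80+0.70)/2 × 0.5 = 0.375
  Sum = 56.57 µg/mL·hr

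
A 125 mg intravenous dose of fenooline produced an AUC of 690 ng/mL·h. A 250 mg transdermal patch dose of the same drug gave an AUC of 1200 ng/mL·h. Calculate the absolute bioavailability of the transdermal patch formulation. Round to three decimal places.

F = (AUC_ev / D_ev) / (AUC_iv / D_iv)
  = (1200/250) / (690/125)
  = 4.8 / 5.52 = 0.8696

F = 0.870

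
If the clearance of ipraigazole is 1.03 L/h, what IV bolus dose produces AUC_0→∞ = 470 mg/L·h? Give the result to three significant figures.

Dose = 484 mg

Dose_iv = CL × AUC_0→∞
     = 1.03 × 470 = 484.1 mg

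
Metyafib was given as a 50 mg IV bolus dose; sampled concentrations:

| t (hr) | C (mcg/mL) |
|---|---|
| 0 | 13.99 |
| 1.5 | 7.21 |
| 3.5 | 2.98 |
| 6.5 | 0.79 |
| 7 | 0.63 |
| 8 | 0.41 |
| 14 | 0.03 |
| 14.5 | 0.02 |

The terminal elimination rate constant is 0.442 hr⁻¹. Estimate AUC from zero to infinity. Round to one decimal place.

Trapezoidal AUC_0→14.5:
  [0→1.5]: (13.99+7.21)/2 × 1.5 = 15.9
  [1.5→3.5]: (7.21+2.98)/2 × 2 = 10.19
  [3.5→6.5]: (2.98+0.79)/2 × 3 = 5.655
  [6.5→7]: (0.79+0.63)/2 × 0.5 = 0.355
  [7→8]: (0.63+0.41)/2 × 1 = 0.52
  [8→14]: (0.41+0.03)/2 × 6 = 1.32
  [14→14.5]: (0.03+0.02)/2 × 0.5 = 0.0125
  Sum = 33.9525 mcg/mL·hr
Extrapolated tail: C_last / k_e = 0.02 / 0.442 = 0.045
AUC_0→∞ = 33.9525 + 0.045 = 33.9975 mcg/mL·hr

AUC = 34.0 mcg/mL·hr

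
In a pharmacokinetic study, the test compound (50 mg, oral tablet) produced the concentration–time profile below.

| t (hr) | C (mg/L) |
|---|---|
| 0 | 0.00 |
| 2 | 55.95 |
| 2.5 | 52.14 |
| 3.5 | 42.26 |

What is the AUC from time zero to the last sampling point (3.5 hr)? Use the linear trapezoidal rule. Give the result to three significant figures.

AUC = 130 mg/L·hr

Trapezoidal AUC_0→3.5:
  [0→2]: (0.00+55.95)/2 × 2 = 55.95
  [2→2.5]: (55.95+52.14)/2 × 0.5 = 27.0225
  [2.5→3.5]: (52.14+42.26)/2 × 1 = 47.2
  Sum = 130.1725 mg/L·hr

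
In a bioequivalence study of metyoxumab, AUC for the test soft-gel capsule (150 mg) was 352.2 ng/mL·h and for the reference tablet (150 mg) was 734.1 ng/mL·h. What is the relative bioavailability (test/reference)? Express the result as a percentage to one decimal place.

F_rel = (AUC_test/D_test) / (AUC_ref/D_ref)
      = (352.2/150) / (734.1/150)
      = 2.348 / 4.894 = 0.4798 = 47.98%

F_rel = 48.0%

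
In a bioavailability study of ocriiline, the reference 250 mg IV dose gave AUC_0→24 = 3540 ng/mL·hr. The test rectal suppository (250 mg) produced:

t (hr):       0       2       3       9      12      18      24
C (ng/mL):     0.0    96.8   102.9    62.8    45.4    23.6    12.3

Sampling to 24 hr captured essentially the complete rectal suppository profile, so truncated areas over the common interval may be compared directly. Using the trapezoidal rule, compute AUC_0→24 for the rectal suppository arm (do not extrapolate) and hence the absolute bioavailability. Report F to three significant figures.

Trapezoidal AUC_0→24 (rectal suppository):
  [0→2]: (0.0+96.8)/2 × 2 = 96.8
  [2→3]: (96.8+102.9)/2 × 1 = 99.85
  [3→9]: (102.9+62.8)/2 × 6 = 497.1
  [9→12]: (62.8+45.4)/2 × 3 = 162.3
  [12→18]: (45.4+23.6)/2 × 6 = 207.0
  [18→24]: (23.6+12.3)/2 × 6 = 107.7
  Sum = 1170.75 ng/mL·hr
F = (AUC_ev/D_ev)/(AUC_iv/D_iv) = (1170.75/250)/(3540/250) = 4.683/14.16 = 0.3307

F = 0.331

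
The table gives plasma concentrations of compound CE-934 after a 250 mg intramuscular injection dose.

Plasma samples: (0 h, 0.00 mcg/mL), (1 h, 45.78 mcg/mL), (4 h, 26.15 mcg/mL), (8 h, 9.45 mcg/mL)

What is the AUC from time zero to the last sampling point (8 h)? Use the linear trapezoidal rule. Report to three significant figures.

Trapezoidal AUC_0→8:
  [0→1]: (0.00+45.78)/2 × 1 = 22.89
  [1→4]: (45.78+26.15)/2 × 3 = 107.895
  [4→8]: (26.15+9.45)/2 × 4 = 71.2
  Sum = 201.985 mcg/mL·h

AUC = 202 mcg/mL·h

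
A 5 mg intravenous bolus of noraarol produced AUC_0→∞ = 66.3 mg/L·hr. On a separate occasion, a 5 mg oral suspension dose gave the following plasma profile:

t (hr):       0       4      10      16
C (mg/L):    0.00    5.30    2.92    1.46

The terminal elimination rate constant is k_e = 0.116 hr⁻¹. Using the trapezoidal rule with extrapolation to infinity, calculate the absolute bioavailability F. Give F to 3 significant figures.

F = 0.920

Trapezoidal AUC_0→16 (oral suspension):
  [0→4]: (0.00+5.30)/2 × 4 = 10.6
  [4→10]: (5.30+2.92)/2 × 6 = 24.66
  [10→16]: (2.92+1.46)/2 × 6 = 13.14
  Sum = 48.4 mg/L·hr
Tail: C_last/k_e = 1.46/0.116 = 12.586
AUC_0→∞ (oral suspension) = 48.4 + 12.586 = 60.986 mg/L·hr
F = (AUC_ev/D_ev)/(AUC_iv/D_iv) = (60.986/5)/(66.3/5) = 12.1972/13.26 = 0.9198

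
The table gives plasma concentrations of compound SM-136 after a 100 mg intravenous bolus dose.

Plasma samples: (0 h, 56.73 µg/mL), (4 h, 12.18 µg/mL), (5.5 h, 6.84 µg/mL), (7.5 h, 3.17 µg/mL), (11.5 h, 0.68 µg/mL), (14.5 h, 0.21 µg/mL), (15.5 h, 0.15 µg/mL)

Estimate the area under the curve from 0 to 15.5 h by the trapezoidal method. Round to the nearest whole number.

Trapezoidal AUC_0→15.5:
  [0→4]: (56.73+12.18)/2 × 4 = 137.82
  [4→5.5]: (12.18+6.84)/2 × 1.5 = 14.265
  [5.5→7.5]: (6.84+3.17)/2 × 2 = 10.01
  [7.5→11.5]: (3.17+0.68)/2 × 4 = 7.7
  [11.5→14.5]: (0.68+0.21)/2 × 3 = 1.335
  [14.5→15.5]: (0.21+0.15)/2 × 1 = 0.18
  Sum = 171.31 µg/mL·h

AUC = 171 µg/mL·h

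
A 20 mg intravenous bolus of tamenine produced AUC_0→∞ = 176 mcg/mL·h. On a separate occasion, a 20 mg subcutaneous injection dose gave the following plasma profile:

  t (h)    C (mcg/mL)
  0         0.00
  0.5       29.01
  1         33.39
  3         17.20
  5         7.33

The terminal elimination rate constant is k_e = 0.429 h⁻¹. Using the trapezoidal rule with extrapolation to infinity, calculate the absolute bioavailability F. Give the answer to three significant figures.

F = 0.654

Trapezoidal AUC_0→5 (subcutaneous injection):
  [0→0.5]: (0.00+29.01)/2 × 0.5 = 7.2525
  [0.5→1]: (29.01+33.39)/2 × 0.5 = 15.6
  [1→3]: (33.39+17.20)/2 × 2 = 50.59
  [3→5]: (17.20+7.33)/2 × 2 = 24.53
  Sum = 97.9725 mcg/mL·h
Tail: C_last/k_e = 7.33/0.429 = 17.086
AUC_0→∞ (subcutaneous injection) = 97.9725 + 17.086 = 115.0585 mcg/mL·h
F = (AUC_ev/D_ev)/(AUC_iv/D_iv) = (115.0585/20)/(176/20) = 5.752925/8.8 = 0.6537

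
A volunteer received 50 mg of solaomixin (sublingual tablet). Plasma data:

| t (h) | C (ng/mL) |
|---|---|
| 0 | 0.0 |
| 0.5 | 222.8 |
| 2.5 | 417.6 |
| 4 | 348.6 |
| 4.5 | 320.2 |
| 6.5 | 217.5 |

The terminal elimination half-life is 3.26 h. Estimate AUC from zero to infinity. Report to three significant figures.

AUC = 3000 ng/mL·h

Trapezoidal AUC_0→6.5:
  [0→0.5]: (0.0+222.8)/2 × 0.5 = 55.7
  [0.5→2.5]: (222.8+417.6)/2 × 2 = 640.4
  [2.5→4]: (417.6+348.6)/2 × 1.5 = 574.65
  [4→4.5]: (348.6+320.2)/2 × 0.5 = 167.2
  [4.5→6.5]: (320.2+217.5)/2 × 2 = 537.7
  Sum = 1975.65 ng/mL·h
k_e = ln2 / t½ = 0.693147 / 3.26 = 0.2126 h^-1
Extrapolated tail: C_last / k_e = 217.5 / 0.2126 = 1023.048
AUC_0→∞ = 1975.65 + 1023.048 = 2998.698 ng/mL·h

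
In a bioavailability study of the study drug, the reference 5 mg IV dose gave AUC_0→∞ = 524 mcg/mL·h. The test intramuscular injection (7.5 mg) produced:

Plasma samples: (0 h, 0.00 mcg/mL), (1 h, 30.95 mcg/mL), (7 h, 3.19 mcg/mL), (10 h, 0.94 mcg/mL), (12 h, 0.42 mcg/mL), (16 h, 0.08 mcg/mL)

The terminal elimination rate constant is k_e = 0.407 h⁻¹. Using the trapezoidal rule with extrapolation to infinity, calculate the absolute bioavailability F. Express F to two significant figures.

Trapezoidal AUC_0→16 (intramuscular injection):
  [0→1]: (0.00+30.95)/2 × 1 = 15.475
  [1→7]: (30.95+3.19)/2 × 6 = 102.42
  [7→10]: (3.19+0.94)/2 × 3 = 6.195
  [10→12]: (0.94+0.42)/2 × 2 = 1.36
  [12→16]: (0.42+0.08)/2 × 4 = 1.0
  Sum = 126.45 mcg/mL·h
Tail: C_last/k_e = 0.08/0.407 = 0.197
AUC_0→∞ (intramuscular injection) = 126.45 + 0.197 = 126.647 mcg/mL·h
F = (AUC_ev/D_ev)/(AUC_iv/D_iv) = (126.647/7.5)/(524/5) = 16.8863/104.8 = 0.1611

F = 0.16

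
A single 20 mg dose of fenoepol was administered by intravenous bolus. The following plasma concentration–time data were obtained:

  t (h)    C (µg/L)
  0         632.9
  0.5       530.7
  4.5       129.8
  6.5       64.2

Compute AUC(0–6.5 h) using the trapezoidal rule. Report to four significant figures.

AUC = 1806 µg/L·h

Trapezoidal AUC_0→6.5:
  [0→0.5]: (632.9+530.7)/2 × 0.5 = 290.9
  [0.5→4.5]: (530.7+129.8)/2 × 4 = 1321.0
  [4.5→6.5]: (129.8+64.2)/2 × 2 = 194.0
  Sum = 1805.9 µg/L·h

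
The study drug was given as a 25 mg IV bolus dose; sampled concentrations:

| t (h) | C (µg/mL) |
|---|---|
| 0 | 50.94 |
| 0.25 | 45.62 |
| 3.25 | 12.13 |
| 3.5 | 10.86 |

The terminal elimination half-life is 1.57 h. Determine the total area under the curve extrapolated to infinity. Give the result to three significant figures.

Trapezoidal AUC_0→3.5:
  [0→0.25]: (50.94+45.62)/2 × 0.25 = 12.07
  [0.25→3.25]: (45.62+12.13)/2 × 3 = 86.625
  [3.25→3.5]: (12.13+10.86)/2 × 0.25 = 2.87375
  Sum = 101.56875 µg/mL·h
k_e = ln2 / t½ = 0.693147 / 1.57 = 0.4415 h^-1
Extrapolated tail: C_last / k_e = 10.86 / 0.4415 = 24.598
AUC_0→∞ = 101.56875 + 24.598 = 126.16675 µg/mL·h

AUC = 126 µg/mL·h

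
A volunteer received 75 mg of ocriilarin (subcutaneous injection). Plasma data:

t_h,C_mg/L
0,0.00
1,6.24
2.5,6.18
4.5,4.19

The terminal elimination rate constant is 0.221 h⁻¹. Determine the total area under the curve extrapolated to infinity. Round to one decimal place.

Trapezoidal AUC_0→4.5:
  [0→1]: (0.00+6.24)/2 × 1 = 3.12
  [1→2.5]: (6.24+6.18)/2 × 1.5 = 9.315
  [2.5→4.5]: (6.18+4.19)/2 × 2 = 10.37
  Sum = 22.805 mg/L·h
Extrapolated tail: C_last / k_e = 4.19 / 0.221 = 18.959
AUC_0→∞ = 22.805 + 18.959 = 41.764 mg/L·h

AUC = 41.8 mg/L·h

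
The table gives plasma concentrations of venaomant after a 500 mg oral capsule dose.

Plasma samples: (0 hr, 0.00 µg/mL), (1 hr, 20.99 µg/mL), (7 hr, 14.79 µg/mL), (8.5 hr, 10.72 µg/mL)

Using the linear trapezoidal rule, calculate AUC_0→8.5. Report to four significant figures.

Trapezoidal AUC_0→8.5:
  [0→1]: (0.00+20.99)/2 × 1 = 10.495
  [1→7]: (20.99+14.79)/2 × 6 = 107.34
  [7→8.5]: (14.79+10.72)/2 × 1.5 = 19.1325
  Sum = 136.9675 µg/mL·hr

AUC = 137.0 µg/mL·hr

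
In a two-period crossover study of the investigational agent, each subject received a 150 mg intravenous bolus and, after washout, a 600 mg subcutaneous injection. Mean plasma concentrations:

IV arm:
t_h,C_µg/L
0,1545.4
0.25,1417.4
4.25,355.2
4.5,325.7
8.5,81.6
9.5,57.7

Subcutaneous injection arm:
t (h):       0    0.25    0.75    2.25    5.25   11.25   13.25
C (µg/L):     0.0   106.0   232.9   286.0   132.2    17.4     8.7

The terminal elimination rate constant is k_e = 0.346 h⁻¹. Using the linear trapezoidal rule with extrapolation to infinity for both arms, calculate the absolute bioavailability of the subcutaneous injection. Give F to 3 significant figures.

F = 0.0799

Trapezoidal AUC_0→9.5 (IV):
  [0→0.25]: (1545.4+1417.4)/2 × 0.25 = 370.35
  [0.25→4.25]: (1417.4+355.2)/2 × 4 = 3545.2
  [4.25→4.5]: (355.2+325.7)/2 × 0.25 = 85.1125
  [4.5→8.5]: (325.7+81.6)/2 × 4 = 814.6
  [8.5→9.5]: (81.6+57.7)/2 × 1 = 69.65
  Sum = 4884.9125 µg/L·h
IV tail: 57.7/0.346 = 166.763; AUC_iv,0→∞ = 4884.9125 + 166.763 = 5051.6755 µg/L·h
Trapezoidal AUC_0→13.25 (subcutaneous injection):
  [0→0.25]: (0.0+106.0)/2 × 0.25 = 13.25
  [0.25→0.75]: (106.0+232.9)/2 × 0.5 = 84.725
  [0.75→2.25]: (232.9+286.0)/2 × 1.5 = 389.175
  [2.25→5.25]: (286.0+132.2)/2 × 3 = 627.3
  [5.25→11.25]: (132.2+17.4)/2 × 6 = 448.8
  [11.25→13.25]: (17.4+8.7)/2 × 2 = 26.1
  Sum = 1589.35 µg/L·h
subcutaneous injection tail: 8.7/0.346 = 25.145; AUC_ev,0→∞ = 1589.35 + 25.145 = 1614.495 µg/L·h
F = (AUC_ev/D_ev)/(AUC_iv/D_iv) = (1614.495/600)/(5051.6755/150) = 2.690825/33.6778 = 0.0799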